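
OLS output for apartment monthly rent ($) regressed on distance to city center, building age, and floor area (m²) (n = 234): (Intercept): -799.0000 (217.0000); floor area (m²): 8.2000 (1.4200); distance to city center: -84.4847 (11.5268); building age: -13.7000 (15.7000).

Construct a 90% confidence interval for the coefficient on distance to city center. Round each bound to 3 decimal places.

(-103.521, -65.448)

Read off: b = -84.4847, SE = 11.5268 for distance to city center.
df = n − k − 1 = 234 − 3 − 1 = 230.
t* = t_{0.05, 230} = 1.651506.
Margin = t* × SE = 1.651506 × 11.5268 = 19.03658.
CI: -84.4847 ± 19.03658 → (-103.521, -65.448).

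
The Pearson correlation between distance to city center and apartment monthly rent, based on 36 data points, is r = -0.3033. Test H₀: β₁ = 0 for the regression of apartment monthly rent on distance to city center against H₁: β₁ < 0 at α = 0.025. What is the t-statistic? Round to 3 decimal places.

t = -1.856

t = r·√(n − 2)/√(1 − r²) = -0.3033·√34/√0.908009 = -1.856.
df = n − 2 = 34.
One-sided p ≈ 0.0361, which is ≥ 0.025, so fail to reject H₀.
The data do not give significant evidence of a linear association between distance to city center and apartment monthly rent.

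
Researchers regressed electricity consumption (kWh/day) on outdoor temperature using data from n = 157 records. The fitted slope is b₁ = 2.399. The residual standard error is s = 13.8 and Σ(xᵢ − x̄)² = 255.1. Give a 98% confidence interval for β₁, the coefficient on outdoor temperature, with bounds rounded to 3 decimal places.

(0.368, 4.430)

SE(b₁) = s/√Sₓₓ = 13.8/√255.1 = 0.86402.
df = n − 2 = 155.
t* = t_{0.01, 155} = 2.350646.
Margin = t* × SE = 2.350646 × 0.86402 = 2.03101.
CI: 2.399 ± 2.03101 → (0.368, 4.430).
With 98% confidence, each one-unit increase in outdoor temperature is associated with a change of between 0.368 and 4.430 kWh/day in electricity consumption.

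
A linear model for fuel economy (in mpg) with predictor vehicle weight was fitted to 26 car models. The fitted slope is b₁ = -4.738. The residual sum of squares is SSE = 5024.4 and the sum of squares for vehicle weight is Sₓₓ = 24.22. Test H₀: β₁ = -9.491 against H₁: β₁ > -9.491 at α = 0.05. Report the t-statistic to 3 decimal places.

MSE = SSE/(n − 2) = 5024.4/24 = 209.35.
SE(b₁) = √(MSE/Sₓₓ) = √(209.35/24.22) = 2.94001.
t = (-4.738 − (-9.491)) / 2.94001 = 1.617.
df = n − 2 = 24.
One-sided p ≈ 0.0595, which is ≥ 0.05, so fail to reject H₀.
The data do not give significant evidence that the true slope on vehicle weight exceeds -9.491 mpg per unit.

t = 1.617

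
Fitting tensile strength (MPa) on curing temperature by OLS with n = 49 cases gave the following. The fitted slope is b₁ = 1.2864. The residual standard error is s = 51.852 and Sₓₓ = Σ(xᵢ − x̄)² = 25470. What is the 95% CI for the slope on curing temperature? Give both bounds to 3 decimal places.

(0.633, 1.940)

SE(b₁) = s/√Sₓₓ = 51.852/√25470 = 0.324901.
df = n − 2 = 47.
t* = t_{0.025, 47} = 2.011741.
Margin = t* × SE = 2.011741 × 0.324901 = 0.65362.
CI: 1.2864 ± 0.65362 → (0.633, 1.940).
With 95% confidence, each one-unit increase in curing temperature is associated with a change of between 0.633 and 1.940 MPa in tensile strength.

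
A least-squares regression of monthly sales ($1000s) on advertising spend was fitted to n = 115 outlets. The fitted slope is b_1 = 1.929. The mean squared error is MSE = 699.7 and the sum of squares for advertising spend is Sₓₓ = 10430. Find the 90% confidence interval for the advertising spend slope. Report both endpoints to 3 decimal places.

SE(b_1) = √(MSE/Sₓₓ) = √(699.7/10430) = 0.259008.
df = n − 2 = 113.
t* = t_{0.05, 113} = 1.65845.
Margin = t* × SE = 1.65845 × 0.259008 = 0.42955.
CI: 1.929 ± 0.42955 → (1.499, 2.359).
With 90% confidence, each one-unit increase in advertising spend is associated with a change of between 1.499 and 2.359 $1000s in monthly sales.

(1.499, 2.359)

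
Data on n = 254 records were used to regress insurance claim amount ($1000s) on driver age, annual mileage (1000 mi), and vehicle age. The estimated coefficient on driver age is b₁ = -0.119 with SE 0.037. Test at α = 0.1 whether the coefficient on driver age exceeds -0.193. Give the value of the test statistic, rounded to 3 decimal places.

H₀: β₁ = -0.193 vs H₁: β₁ > -0.193.
t = (b₁ − β₁⁰)/SE = (-0.119 − (-0.193)) / 0.037 = 2.000.
df = n − k − 1 = 254 − 3 − 1 = 250.
One-sided p ≈ 0.0233, which is < 0.1, so reject H₀.
There is evidence that the true slope on driver age exceeds -0.193 $1000s per unit, holding the other predictors fixed.

t = 2.000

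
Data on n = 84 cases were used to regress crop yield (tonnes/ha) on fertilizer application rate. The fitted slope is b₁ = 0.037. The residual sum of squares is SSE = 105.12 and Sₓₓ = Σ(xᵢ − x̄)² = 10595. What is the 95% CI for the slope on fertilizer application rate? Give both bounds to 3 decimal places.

(0.015, 0.059)

MSE = SSE/(n − 2) = 105.12/82 = 1.28195.
SE(b₁) = √(MSE/Sₓₓ) = √(1.28195/10595) = 0.0109998.
df = n − 2 = 82.
t* = t_{0.025, 82} = 1.989319.
Margin = t* × SE = 1.989319 × 0.0109998 = 0.02188.
CI: 0.037 ± 0.02188 → (0.015, 0.059).
With 95% confidence, each one-unit increase in fertilizer application rate is associated with a change of between 0.015 and 0.059 tonnes/ha in crop yield.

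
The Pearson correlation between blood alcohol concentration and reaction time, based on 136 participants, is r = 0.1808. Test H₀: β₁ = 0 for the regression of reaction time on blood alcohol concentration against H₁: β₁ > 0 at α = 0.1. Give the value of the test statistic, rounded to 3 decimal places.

t = 2.128

t = r·√(n − 2)/√(1 − r²) = 0.1808·√134/√0.967311 = 2.128.
df = n − 2 = 134.
One-sided p ≈ 0.0176, which is < 0.1, so reject H₀.
There is evidence of a linear association between blood alcohol concentration and reaction time.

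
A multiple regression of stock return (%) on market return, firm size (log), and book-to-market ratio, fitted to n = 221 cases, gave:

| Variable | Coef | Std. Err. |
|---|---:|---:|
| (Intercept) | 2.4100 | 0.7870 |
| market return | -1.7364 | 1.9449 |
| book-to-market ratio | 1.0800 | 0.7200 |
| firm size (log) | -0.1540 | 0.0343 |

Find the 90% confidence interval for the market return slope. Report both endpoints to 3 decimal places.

(-4.949, 1.476)

Read off: b = -1.7364, SE = 1.9449 for market return.
df = n − k − 1 = 221 − 3 − 1 = 217.
t* = t_{0.05, 217} = 1.651906.
Margin = t* × SE = 1.651906 × 1.9449 = 3.21279.
CI: -1.7364 ± 3.21279 → (-4.949, 1.476).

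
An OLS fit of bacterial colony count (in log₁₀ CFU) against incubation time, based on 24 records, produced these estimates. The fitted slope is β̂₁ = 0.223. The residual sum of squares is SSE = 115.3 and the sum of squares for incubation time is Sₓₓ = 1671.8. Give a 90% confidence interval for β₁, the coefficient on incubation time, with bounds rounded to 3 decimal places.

MSE = SSE/(n − 2) = 115.3/22 = 5.24091.
SE(β̂₁) = √(MSE/Sₓₓ) = √(5.24091/1671.8) = 0.0559901.
df = n − 2 = 22.
t* = t_{0.05, 22} = 1.717144.
Margin = t* × SE = 1.717144 × 0.0559901 = 0.09614.
CI: 0.223 ± 0.09614 → (0.127, 0.319).
With 90% confidence, each one-unit increase in incubation time is associated with a change of between 0.127 and 0.319 log₁₀ CFU in bacterial colony count.

(0.127, 0.319)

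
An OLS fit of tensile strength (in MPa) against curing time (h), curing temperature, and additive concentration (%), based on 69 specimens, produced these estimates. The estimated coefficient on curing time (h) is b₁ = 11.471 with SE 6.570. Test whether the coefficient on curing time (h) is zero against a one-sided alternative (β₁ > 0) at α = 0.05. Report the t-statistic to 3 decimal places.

H₀: β₁ = 0 vs H₁: β₁ > 0.
t = (b₁ − β₁⁰)/SE = 11.471 / 6.570 = 1.746.
df = n − k − 1 = 69 − 3 − 1 = 65.
One-sided p ≈ 0.0428, which is < 0.05, so reject H₀.
There is evidence that the true slope on curing time (h) is positive, holding the other predictors fixed.

t = 1.746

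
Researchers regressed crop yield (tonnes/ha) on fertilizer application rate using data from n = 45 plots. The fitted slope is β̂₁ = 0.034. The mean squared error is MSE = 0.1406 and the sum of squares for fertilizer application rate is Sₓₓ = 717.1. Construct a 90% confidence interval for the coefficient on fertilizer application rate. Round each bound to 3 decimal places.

(0.010, 0.058)

SE(β̂₁) = √(MSE/Sₓₓ) = √(0.1406/717.1) = 0.0140024.
df = n − 2 = 43.
t* = t_{0.05, 43} = 1.681071.
Margin = t* × SE = 1.681071 × 0.0140024 = 0.02354.
CI: 0.034 ± 0.02354 → (0.010, 0.058).
With 90% confidence, each one-unit increase in fertilizer application rate is associated with a change of between 0.010 and 0.058 tonnes/ha in crop yield.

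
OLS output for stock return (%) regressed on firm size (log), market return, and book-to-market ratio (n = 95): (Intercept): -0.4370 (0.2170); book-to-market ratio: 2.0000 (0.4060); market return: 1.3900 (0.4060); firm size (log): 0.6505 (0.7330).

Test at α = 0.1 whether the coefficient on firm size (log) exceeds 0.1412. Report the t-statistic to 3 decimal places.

Read off: b = 0.6505, SE = 0.7330 for firm size (log).
H₀: β₁ = 0.1412 vs H₁: β₁ > 0.1412.
t = (0.6505 − 0.1412) / 0.7330 = 0.695.
df = n − k − 1 = 95 − 3 − 1 = 91.
One-sided p ≈ 0.2445, which is ≥ 0.1, so fail to reject H₀.
The data do not give significant evidence that the true slope on firm size (log) exceeds 0.1412 % per unit, holding the other predictors fixed.

t = 0.695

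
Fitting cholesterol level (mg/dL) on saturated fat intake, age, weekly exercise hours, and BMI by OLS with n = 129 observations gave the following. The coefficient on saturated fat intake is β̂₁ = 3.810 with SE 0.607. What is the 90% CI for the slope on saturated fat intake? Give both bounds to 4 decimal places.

(2.8041, 4.8159)

df = n − k − 1 = 129 − 4 − 1 = 124.
t* = t_{0.05, 124} = 1.657235.
Margin = t* × SE = 1.657235 × 0.607 = 1.005942.
CI: 3.810 ± 1.005942 → (2.8041, 4.8159).
With 90% confidence, each one-unit increase in saturated fat intake is associated with a change of between 2.8041 and 4.8159 mg/dL in cholesterol level, holding the other predictors fixed.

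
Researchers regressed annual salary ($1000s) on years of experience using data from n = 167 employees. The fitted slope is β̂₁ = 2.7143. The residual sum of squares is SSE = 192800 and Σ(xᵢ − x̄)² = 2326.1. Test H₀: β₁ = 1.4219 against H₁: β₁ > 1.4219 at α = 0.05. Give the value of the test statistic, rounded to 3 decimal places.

t = 1.823

MSE = SSE/(n − 2) = 192800/165 = 1168.48.
SE(β̂₁) = √(MSE/Sₓₓ) = √(1168.48/2326.1) = 0.708757.
t = (2.7143 − 1.4219) / 0.708757 = 1.823.
df = n − 2 = 165.
One-sided p ≈ 0.0350, which is < 0.05, so reject H₀.
There is evidence that the true slope on years of experience exceeds 1.4219 $1000s per unit.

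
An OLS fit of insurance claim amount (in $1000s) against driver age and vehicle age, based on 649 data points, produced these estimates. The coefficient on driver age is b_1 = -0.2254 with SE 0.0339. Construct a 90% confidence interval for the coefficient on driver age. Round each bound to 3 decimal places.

(-0.281, -0.170)

df = n − k − 1 = 649 − 2 − 1 = 646.
t* = t_{0.05, 646} = 1.647216.
Margin = t* × SE = 1.647216 × 0.0339 = 0.05584.
CI: -0.2254 ± 0.05584 → (-0.281, -0.170).
With 90% confidence, each one-unit increase in driver age is associated with a change of between -0.281 and -0.170 $1000s in insurance claim amount, holding the other predictors fixed.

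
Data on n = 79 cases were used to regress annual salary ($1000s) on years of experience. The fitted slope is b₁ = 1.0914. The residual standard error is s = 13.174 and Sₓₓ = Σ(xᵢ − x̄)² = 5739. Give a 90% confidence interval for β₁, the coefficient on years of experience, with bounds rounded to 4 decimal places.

(0.8019, 1.3809)

SE(b₁) = s/√Sₓₓ = 13.174/√5739 = 0.1739.
df = n − 2 = 77.
t* = t_{0.05, 77} = 1.664885.
Margin = t* × SE = 1.664885 × 0.1739 = 0.289523.
CI: 1.0914 ± 0.289523 → (0.8019, 1.3809).
With 90% confidence, each one-unit increase in years of experience is associated with a change of between 0.8019 and 1.3809 $1000s in annual salary.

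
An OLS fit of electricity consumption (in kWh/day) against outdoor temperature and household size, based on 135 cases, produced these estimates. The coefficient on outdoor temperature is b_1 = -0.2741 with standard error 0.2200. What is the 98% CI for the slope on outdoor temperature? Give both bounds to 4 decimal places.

(-0.7922, 0.2440)

df = n − k − 1 = 135 − 2 − 1 = 132.
t* = t_{0.01, 132} = 2.35493.
Margin = t* × SE = 2.35493 × 0.2200 = 0.518085.
CI: -0.2741 ± 0.518085 → (-0.7922, 0.2440).
With 98% confidence, each one-unit increase in outdoor temperature is associated with a change of between -0.7922 and 0.2440 kWh/day in electricity consumption, holding the other predictors fixed.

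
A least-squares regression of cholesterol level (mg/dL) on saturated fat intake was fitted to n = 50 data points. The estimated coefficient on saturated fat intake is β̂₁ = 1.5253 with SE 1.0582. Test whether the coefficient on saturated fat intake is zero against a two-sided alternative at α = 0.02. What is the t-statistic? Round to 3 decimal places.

H₀: β₁ = 0 vs H₁: β₁ ≠ 0.
t = (β̂₁ − β₁⁰)/SE = 1.5253 / 1.0582 = 1.441.
df = n − 2 = 50 − 2 = 48.
Two-sided p ≈ 0.1560, which is ≥ 0.02, so fail to reject H₀.
The data do not give significant evidence of an association between saturated fat intake and cholesterol level.

t = 1.441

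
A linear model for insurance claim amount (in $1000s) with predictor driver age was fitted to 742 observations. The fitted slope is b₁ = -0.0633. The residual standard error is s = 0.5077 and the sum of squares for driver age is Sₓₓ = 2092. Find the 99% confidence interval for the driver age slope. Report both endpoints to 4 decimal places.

(-0.0920, -0.0346)

SE(b₁) = s/√Sₓₓ = 0.5077/√2092 = 0.0111001.
df = n − 2 = 740.
t* = t_{0.005, 740} = 2.582489.
Margin = t* × SE = 2.582489 × 0.0111001 = 0.028666.
CI: -0.0633 ± 0.028666 → (-0.0920, -0.0346).
With 99% confidence, each one-unit increase in driver age is associated with a change of between -0.0920 and -0.0346 $1000s in insurance claim amount.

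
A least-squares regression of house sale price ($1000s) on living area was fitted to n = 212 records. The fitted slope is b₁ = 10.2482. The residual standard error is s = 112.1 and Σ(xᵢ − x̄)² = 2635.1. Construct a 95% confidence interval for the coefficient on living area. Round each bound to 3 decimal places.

SE(b₁) = s/√Sₓₓ = 112.1/√2635.1 = 2.18377.
df = n − 2 = 210.
t* = t_{0.025, 210} = 1.971325.
Margin = t* × SE = 1.971325 × 2.18377 = 4.30492.
CI: 10.2482 ± 4.30492 → (5.943, 14.553).
With 95% confidence, each one-unit increase in living area is associated with a change of between 5.943 and 14.553 $1000s in house sale price.

(5.943, 14.553)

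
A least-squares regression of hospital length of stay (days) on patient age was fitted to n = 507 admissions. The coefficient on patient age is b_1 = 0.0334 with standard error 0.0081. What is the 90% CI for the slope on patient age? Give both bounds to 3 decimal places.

df = n − 2 = 507 − 2 = 505.
t* = t_{0.05, 505} = 1.647877.
Margin = t* × SE = 1.647877 × 0.0081 = 0.01335.
CI: 0.0334 ± 0.01335 → (0.020, 0.047).
With 90% confidence, each one-unit increase in patient age is associated with a change of between 0.020 and 0.047 days in hospital length of stay.

(0.020, 0.047)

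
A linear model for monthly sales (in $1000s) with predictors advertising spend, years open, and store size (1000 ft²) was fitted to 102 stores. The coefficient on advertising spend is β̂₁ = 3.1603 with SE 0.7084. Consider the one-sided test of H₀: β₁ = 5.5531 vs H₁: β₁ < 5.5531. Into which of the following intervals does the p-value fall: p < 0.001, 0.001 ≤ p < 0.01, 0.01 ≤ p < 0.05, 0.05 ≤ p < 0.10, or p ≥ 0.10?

t = (3.1603 − 5.5531) / 0.7084 = -3.378.
df = n − k − 1 = 102 − 3 − 1 = 98.
One-sided p = P(T_{98} < t) ≈ 0.0005.
So p < 0.001.

p < 0.001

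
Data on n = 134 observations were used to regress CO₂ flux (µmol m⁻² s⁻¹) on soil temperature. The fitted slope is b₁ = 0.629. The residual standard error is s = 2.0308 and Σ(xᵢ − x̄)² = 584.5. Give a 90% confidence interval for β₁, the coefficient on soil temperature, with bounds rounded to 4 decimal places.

SE(b₁) = s/√Sₓₓ = 2.0308/√584.5 = 0.0839992.
df = n − 2 = 132.
t* = t_{0.05, 132} = 1.656479.
Margin = t* × SE = 1.656479 × 0.0839992 = 0.139143.
CI: 0.629 ± 0.139143 → (0.4899, 0.7681).
With 90% confidence, each one-unit increase in soil temperature is associated with a change of between 0.4899 and 0.7681 µmol m⁻² s⁻¹ in CO₂ flux.

(0.4899, 0.7681)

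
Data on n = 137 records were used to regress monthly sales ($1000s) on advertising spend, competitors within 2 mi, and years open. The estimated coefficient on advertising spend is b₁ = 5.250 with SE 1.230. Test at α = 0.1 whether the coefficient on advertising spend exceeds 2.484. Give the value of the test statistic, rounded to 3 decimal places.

t = 2.249

H₀: β₁ = 2.484 vs H₁: β₁ > 2.484.
t = (b₁ − β₁⁰)/SE = (5.250 − 2.484) / 1.230 = 2.249.
df = n − k − 1 = 137 − 3 − 1 = 133.
One-sided p ≈ 0.0131, which is < 0.1, so reject H₀.
There is evidence that the true slope on advertising spend exceeds 2.484 $1000s per unit, holding the other predictors fixed.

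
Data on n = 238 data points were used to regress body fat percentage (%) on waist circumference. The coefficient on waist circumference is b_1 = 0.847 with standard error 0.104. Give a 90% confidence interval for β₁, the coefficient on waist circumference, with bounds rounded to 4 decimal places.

df = n − 2 = 238 − 2 = 236.
t* = t_{0.05, 236} = 1.651336.
Margin = t* × SE = 1.651336 × 0.104 = 0.171739.
CI: 0.847 ± 0.171739 → (0.6753, 1.0187).
With 90% confidence, each one-unit increase in waist circumference is associated with a change of between 0.6753 and 1.0187 % in body fat percentage.

(0.6753, 1.0187)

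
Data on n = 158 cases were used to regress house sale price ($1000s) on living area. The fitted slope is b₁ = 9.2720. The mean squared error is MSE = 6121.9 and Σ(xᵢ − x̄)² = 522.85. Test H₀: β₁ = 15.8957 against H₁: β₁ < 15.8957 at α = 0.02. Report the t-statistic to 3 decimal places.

t = -1.936

SE(b₁) = √(MSE/Sₓₓ) = √(6121.9/522.85) = 3.4218.
t = (9.2720 − 15.8957) / 3.4218 = -1.936.
df = n − 2 = 156.
One-sided p ≈ 0.0274, which is ≥ 0.02, so fail to reject H₀.
The data do not give significant evidence that the true slope on living area is below 15.8957 $1000s per unit.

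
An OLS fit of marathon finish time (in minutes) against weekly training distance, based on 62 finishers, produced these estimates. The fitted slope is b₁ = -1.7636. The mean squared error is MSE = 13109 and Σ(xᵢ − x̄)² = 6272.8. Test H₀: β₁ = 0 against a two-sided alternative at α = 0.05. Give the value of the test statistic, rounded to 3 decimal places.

SE(b₁) = √(MSE/Sₓₓ) = √(13109/6272.8) = 1.44562.
t = -1.7636 / 1.44562 = -1.220.
df = n − 2 = 60.
Two-sided p ≈ 0.2273, which is ≥ 0.05, so fail to reject H₀.
The data do not give significant evidence of an association between weekly training distance and marathon finish time.

t = -1.220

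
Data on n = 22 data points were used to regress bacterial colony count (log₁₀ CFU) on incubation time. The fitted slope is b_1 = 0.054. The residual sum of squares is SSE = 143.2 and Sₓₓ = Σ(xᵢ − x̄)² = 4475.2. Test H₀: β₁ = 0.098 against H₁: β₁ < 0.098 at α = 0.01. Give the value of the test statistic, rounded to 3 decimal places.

t = -1.100

MSE = SSE/(n − 2) = 143.2/20 = 7.16.
SE(b_1) = √(MSE/Sₓₓ) = √(7.16/4475.2) = 0.0399991.
t = (0.054 − 0.098) / 0.0399991 = -1.100.
df = n − 2 = 20.
One-sided p ≈ 0.1422, which is ≥ 0.01, so fail to reject H₀.
The data do not give significant evidence that the true slope on incubation time is below 0.098 log₁₀ CFU per unit.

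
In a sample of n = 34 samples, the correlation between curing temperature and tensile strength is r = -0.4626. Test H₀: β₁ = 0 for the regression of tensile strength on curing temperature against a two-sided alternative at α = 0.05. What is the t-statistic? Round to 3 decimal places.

t = r·√(n − 2)/√(1 − r²) = -0.4626·√32/√0.786001 = -2.952.
df = n − 2 = 32.
Two-sided p ≈ 0.0059, which is < 0.05, so reject H₀.
There is evidence of a linear association between curing temperature and tensile strength.

t = -2.952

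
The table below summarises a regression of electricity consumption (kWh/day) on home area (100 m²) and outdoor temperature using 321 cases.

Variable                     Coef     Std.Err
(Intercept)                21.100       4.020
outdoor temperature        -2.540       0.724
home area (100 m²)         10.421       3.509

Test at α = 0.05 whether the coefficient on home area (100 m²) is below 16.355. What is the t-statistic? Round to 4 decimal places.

t = -1.6911

Read off: b = 10.421, SE = 3.509 for home area (100 m²).
H₀: β₁ = 16.355 vs H₁: β₁ < 16.355.
t = (10.421 − 16.355) / 3.509 = -1.6911.
df = n − k − 1 = 321 − 2 − 1 = 318.
One-sided p ≈ 0.0459, which is < 0.05, so reject H₀.
There is evidence that the true slope on home area (100 m²) is below 16.355 kWh/day per unit, holding the other predictors fixed.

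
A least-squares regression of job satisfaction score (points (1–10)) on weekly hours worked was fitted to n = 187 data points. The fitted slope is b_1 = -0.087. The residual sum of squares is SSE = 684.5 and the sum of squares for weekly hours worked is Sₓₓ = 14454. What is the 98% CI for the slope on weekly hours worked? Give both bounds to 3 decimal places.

(-0.125, -0.049)

MSE = SSE/(n − 2) = 684.5/185 = 3.7.
SE(b_1) = √(MSE/Sₓₓ) = √(3.7/14454) = 0.0159995.
df = n − 2 = 185.
t* = t_{0.01, 185} = 2.346673.
Margin = t* × SE = 2.346673 × 0.0159995 = 0.03755.
CI: -0.087 ± 0.03755 → (-0.125, -0.049).
With 98% confidence, each one-unit increase in weekly hours worked is associated with a change of between -0.125 and -0.049 points (1–10) in job satisfaction score.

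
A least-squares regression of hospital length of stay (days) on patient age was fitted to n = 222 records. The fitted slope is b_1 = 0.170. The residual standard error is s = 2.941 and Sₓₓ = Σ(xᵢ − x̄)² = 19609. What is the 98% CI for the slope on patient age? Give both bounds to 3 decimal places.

(0.121, 0.219)

SE(b_1) = s/√Sₓₓ = 2.941/√19609 = 0.0210023.
df = n − 2 = 220.
t* = t_{0.01, 220} = 2.343417.
Margin = t* × SE = 2.343417 × 0.0210023 = 0.04922.
CI: 0.170 ± 0.04922 → (0.121, 0.219).
With 98% confidence, each one-unit increase in patient age is associated with a change of between 0.121 and 0.219 days in hospital length of stay.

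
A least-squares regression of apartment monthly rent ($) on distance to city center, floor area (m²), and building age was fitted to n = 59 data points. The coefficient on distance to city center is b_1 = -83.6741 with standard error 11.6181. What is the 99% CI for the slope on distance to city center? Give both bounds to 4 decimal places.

(-114.6737, -52.6745)

df = n − k − 1 = 59 − 3 − 1 = 55.
t* = t_{0.005, 55} = 2.668216.
Margin = t* × SE = 2.668216 × 11.6181 = 30.999600.
CI: -83.6741 ± 30.999600 → (-114.6737, -52.6745).
With 99% confidence, each one-unit increase in distance to city center is associated with a change of between -114.6737 and -52.6745 $ in apartment monthly rent, holding the other predictors fixed.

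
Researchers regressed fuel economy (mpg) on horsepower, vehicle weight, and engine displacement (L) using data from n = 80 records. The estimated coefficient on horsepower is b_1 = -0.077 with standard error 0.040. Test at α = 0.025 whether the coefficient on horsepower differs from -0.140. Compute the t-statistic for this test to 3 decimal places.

t = 1.575

H₀: β₁ = -0.140 vs H₁: β₁ ≠ -0.140.
t = (b_1 − β₁⁰)/SE = (-0.077 − (-0.140)) / 0.040 = 1.575.
df = n − k − 1 = 80 − 3 − 1 = 76.
Two-sided p ≈ 0.1194, which is ≥ 0.025, so fail to reject H₀.
The data are consistent with a true slope of -0.140 mpg per unit of horsepower, holding the other predictors fixed.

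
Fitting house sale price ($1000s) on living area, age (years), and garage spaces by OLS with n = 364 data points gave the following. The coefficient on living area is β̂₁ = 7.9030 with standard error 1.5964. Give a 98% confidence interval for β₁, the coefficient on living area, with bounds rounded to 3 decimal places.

df = n − k − 1 = 364 − 3 − 1 = 360.
t* = t_{0.01, 360} = 2.336751.
Margin = t* × SE = 2.336751 × 1.5964 = 3.73039.
CI: 7.9030 ± 3.73039 → (4.173, 11.633).
With 98% confidence, each one-unit increase in living area is associated with a change of between 4.173 and 11.633 $1000s in house sale price, holding the other predictors fixed.

(4.173, 11.633)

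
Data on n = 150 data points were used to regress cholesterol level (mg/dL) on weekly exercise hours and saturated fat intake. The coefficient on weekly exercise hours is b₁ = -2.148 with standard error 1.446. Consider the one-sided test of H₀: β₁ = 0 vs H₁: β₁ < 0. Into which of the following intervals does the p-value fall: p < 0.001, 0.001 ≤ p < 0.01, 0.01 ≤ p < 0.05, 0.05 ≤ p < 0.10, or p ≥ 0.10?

0.05 ≤ p < 0.10

t = -2.148 / 1.446 = -1.485.
df = n − k − 1 = 150 − 2 − 1 = 147.
One-sided p = P(T_{147} < t) ≈ 0.0698.
So 0.05 ≤ p < 0.10.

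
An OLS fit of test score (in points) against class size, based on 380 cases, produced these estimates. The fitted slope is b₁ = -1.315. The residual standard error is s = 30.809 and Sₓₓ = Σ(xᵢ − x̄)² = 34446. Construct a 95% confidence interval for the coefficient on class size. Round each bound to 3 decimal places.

SE(b₁) = s/√Sₓₓ = 30.809/√34446 = 0.166.
df = n − 2 = 378.
t* = t_{0.025, 378} = 1.96626.
Margin = t* × SE = 1.96626 × 0.166 = 0.32640.
CI: -1.315 ± 0.32640 → (-1.641, -0.989).
With 95% confidence, each one-unit increase in class size is associated with a change of between -1.641 and -0.989 points in test score.

(-1.641, -0.989)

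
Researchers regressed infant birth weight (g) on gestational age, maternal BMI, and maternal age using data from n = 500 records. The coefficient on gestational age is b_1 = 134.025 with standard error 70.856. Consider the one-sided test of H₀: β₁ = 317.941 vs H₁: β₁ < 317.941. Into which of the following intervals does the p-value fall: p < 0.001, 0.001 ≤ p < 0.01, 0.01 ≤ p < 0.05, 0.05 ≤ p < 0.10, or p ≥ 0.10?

t = (134.025 − 317.941) / 70.856 = -2.596.
df = n − k − 1 = 500 − 3 − 1 = 496.
One-sided p = P(T_{496} < t) ≈ 0.0049.
So 0.001 ≤ p < 0.01.

0.001 ≤ p < 0.01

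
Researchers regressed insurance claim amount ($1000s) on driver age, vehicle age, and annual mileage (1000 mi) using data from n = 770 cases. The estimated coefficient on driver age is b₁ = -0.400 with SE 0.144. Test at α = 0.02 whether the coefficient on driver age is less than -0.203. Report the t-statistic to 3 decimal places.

t = -1.368

H₀: β₁ = -0.203 vs H₁: β₁ < -0.203.
t = (b₁ − β₁⁰)/SE = (-0.400 − (-0.203)) / 0.144 = -1.368.
df = n − k − 1 = 770 − 3 − 1 = 766.
One-sided p ≈ 0.0858, which is ≥ 0.02, so fail to reject H₀.
The data do not give significant evidence that the true slope on driver age is below -0.203 $1000s per unit, holding the other predictors fixed.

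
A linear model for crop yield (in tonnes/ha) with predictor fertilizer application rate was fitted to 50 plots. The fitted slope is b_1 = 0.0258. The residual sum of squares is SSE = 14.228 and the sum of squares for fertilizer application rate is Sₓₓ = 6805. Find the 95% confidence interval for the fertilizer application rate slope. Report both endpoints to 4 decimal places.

MSE = SSE/(n − 2) = 14.228/48 = 0.296417.
SE(b_1) = √(MSE/Sₓₓ) = √(0.296417/6805) = 0.0065999.
df = n − 2 = 48.
t* = t_{0.025, 48} = 2.010635.
Margin = t* × SE = 2.010635 × 0.0065999 = 0.013270.
CI: 0.0258 ± 0.013270 → (0.0125, 0.0391).
With 95% confidence, each one-unit increase in fertilizer application rate is associated with a change of between 0.0125 and 0.0391 tonnes/ha in crop yield.

(0.0125, 0.0391)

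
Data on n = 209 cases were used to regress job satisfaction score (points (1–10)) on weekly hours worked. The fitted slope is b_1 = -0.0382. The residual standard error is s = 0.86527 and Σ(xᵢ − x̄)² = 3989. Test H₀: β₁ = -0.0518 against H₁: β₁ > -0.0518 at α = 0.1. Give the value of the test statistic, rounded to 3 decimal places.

SE(b_1) = s/√Sₓₓ = 0.86527/√3989 = 0.0137.
t = (-0.0382 − (-0.0518)) / 0.0137 = 0.993.
df = n − 2 = 207.
One-sided p ≈ 0.1610, which is ≥ 0.1, so fail to reject H₀.
The data do not give significant evidence that the true slope on weekly hours worked exceeds -0.0518 points (1–10) per unit.

t = 0.993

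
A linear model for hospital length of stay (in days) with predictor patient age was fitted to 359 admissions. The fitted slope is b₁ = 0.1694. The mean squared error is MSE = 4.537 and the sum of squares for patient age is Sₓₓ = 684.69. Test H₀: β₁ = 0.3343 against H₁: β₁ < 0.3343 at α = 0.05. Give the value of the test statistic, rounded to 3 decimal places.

t = -2.026

SE(b₁) = √(MSE/Sₓₓ) = √(4.537/684.69) = 0.0814024.
t = (0.1694 − 0.3343) / 0.0814024 = -2.026.
df = n − 2 = 357.
One-sided p ≈ 0.0218, which is < 0.05, so reject H₀.
There is evidence that the true slope on patient age is below 0.3343 days per unit.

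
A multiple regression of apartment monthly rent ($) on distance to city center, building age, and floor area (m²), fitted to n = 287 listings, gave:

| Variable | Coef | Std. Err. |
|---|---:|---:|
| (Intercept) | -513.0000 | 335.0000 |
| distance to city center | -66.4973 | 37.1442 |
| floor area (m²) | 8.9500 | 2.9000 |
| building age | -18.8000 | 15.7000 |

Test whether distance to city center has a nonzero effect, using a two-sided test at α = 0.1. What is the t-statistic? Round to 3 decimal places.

Read off: b = -66.4973, SE = 37.1442 for distance to city center.
H₀: β₁ = 0 vs H₁: β₁ ≠ 0.
t = -66.4973 / 37.1442 = -1.790.
df = n − k − 1 = 287 − 3 − 1 = 283.
Two-sided p ≈ 0.0745, which is < 0.1, so reject H₀.
There is evidence that distance to city center is associated with apartment monthly rent, holding the other predictors fixed.

t = -1.790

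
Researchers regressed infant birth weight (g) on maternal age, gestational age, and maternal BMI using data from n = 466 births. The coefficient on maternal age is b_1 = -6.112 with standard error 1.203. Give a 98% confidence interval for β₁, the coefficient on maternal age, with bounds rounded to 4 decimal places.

df = n − k − 1 = 466 − 3 − 1 = 462.
t* = t_{0.01, 462} = 2.334446.
Margin = t* × SE = 2.334446 × 1.203 = 2.808339.
CI: -6.112 ± 2.808339 → (-8.9203, -3.3037).
With 98% confidence, each one-unit increase in maternal age is associated with a change of between -8.9203 and -3.3037 g in infant birth weight, holding the other predictors fixed.

(-8.9203, -3.3037)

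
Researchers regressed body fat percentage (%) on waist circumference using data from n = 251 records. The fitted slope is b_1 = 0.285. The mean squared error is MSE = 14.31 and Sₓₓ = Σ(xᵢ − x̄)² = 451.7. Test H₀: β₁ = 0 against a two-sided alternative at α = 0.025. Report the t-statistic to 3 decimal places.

t = 1.601

SE(b_1) = √(MSE/Sₓₓ) = √(14.31/451.7) = 0.17799.
t = 0.285 / 0.17799 = 1.601.
df = n − 2 = 249.
Two-sided p ≈ 0.1106, which is ≥ 0.025, so fail to reject H₀.
The data do not give significant evidence of an association between waist circumference and body fat percentage.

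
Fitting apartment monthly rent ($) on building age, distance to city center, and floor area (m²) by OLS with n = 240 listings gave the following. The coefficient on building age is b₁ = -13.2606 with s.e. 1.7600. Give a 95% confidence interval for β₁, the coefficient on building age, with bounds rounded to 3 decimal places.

df = n − k − 1 = 240 − 3 − 1 = 236.
t* = t_{0.025, 236} = 1.970067.
Margin = t* × SE = 1.970067 × 1.7600 = 3.46732.
CI: -13.2606 ± 3.46732 → (-16.728, -9.793).
With 95% confidence, each one-unit increase in building age is associated with a change of between -16.728 and -9.793 $ in apartment monthly rent, holding the other predictors fixed.

(-16.728, -9.793)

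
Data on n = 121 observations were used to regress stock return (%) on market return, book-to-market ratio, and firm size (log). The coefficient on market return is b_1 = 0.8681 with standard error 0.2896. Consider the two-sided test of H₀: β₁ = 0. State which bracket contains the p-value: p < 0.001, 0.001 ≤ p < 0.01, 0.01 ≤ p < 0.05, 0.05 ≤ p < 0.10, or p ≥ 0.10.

0.001 ≤ p < 0.01

t = 0.8681 / 0.2896 = 2.998.
df = n − k − 1 = 121 − 3 − 1 = 117.
Two-sided p = 2·P(T_{117} > |t|) ≈ 0.0033.
So 0.001 ≤ p < 0.01.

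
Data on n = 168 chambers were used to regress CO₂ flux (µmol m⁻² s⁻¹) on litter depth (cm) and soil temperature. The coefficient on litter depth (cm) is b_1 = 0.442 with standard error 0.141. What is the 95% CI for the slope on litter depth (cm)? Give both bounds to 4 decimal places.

(0.1636, 0.7204)

df = n − k − 1 = 168 − 2 − 1 = 165.
t* = t_{0.025, 165} = 1.974446.
Margin = t* × SE = 1.974446 × 0.141 = 0.278397.
CI: 0.442 ± 0.278397 → (0.1636, 0.7204).
With 95% confidence, each one-unit increase in litter depth (cm) is associated with a change of between 0.1636 and 0.7204 µmol m⁻² s⁻¹ in CO₂ flux, holding the other predictors fixed.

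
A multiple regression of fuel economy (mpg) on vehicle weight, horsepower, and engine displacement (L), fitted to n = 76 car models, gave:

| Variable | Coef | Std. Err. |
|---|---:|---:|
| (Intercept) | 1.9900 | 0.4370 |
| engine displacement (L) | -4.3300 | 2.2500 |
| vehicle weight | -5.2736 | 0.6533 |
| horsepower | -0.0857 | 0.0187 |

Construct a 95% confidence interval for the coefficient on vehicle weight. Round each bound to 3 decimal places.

Read off: b = -5.2736, SE = 0.6533 for vehicle weight.
df = n − k − 1 = 76 − 3 − 1 = 72.
t* = t_{0.025, 72} = 1.993464.
Margin = t* × SE = 1.993464 × 0.6533 = 1.30233.
CI: -5.2736 ± 1.30233 → (-6.576, -3.971).

(-6.576, -3.971)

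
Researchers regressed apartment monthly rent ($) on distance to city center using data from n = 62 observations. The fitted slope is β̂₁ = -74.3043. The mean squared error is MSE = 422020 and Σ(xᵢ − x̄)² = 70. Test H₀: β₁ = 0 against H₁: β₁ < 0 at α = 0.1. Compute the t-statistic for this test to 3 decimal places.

t = -0.957

SE(β̂₁) = √(MSE/Sₓₓ) = √(422020/70) = 77.6457.
t = -74.3043 / 77.6457 = -0.957.
df = n − 2 = 60.
One-sided p ≈ 0.1712, which is ≥ 0.1, so fail to reject H₀.
The data do not give significant evidence that the true slope on distance to city center is negative.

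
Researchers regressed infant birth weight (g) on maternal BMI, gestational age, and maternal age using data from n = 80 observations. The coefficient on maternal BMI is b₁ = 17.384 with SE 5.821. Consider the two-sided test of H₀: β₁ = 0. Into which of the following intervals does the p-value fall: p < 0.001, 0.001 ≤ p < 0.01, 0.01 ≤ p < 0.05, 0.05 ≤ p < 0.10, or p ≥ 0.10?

t = 17.384 / 5.821 = 2.986.
df = n − k − 1 = 80 − 3 − 1 = 76.
Two-sided p = 2·P(T_{76} > |t|) ≈ 0.0038.
So 0.001 ≤ p < 0.01.

0.001 ≤ p < 0.01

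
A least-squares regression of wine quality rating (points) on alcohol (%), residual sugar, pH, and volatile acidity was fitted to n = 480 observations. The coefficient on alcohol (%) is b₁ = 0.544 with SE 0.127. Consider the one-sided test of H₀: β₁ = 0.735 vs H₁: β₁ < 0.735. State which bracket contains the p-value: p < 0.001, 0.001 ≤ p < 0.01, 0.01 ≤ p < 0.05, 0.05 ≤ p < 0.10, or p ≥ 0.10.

0.05 ≤ p < 0.10

t = (0.544 − 0.735) / 0.127 = -1.504.
df = n − k − 1 = 480 − 4 − 1 = 475.
One-sided p = P(T_{475} < t) ≈ 0.0666.
So 0.05 ≤ p < 0.10.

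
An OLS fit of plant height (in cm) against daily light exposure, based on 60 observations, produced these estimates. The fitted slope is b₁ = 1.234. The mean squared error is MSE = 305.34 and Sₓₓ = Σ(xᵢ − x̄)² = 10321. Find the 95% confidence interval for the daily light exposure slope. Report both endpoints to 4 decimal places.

SE(b₁) = √(MSE/Sₓₓ) = √(305.34/10321) = 0.172001.
df = n − 2 = 58.
t* = t_{0.025, 58} = 2.001717.
Margin = t* × SE = 2.001717 × 0.172001 = 0.344297.
CI: 1.234 ± 0.344297 → (0.8897, 1.5783).
With 95% confidence, each one-unit increase in daily light exposure is associated with a change of between 0.8897 and 1.5783 cm in plant height.

(0.8897, 1.5783)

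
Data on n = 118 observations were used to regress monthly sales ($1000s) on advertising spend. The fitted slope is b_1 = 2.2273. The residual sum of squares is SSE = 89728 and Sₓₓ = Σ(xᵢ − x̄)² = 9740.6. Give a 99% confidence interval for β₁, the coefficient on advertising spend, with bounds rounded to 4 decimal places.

MSE = SSE/(n − 2) = 89728/116 = 773.517.
SE(b_1) = √(MSE/Sₓₓ) = √(773.517/9740.6) = 0.281801.
df = n − 2 = 116.
t* = t_{0.005, 116} = 2.618878.
Margin = t* × SE = 2.618878 × 0.281801 = 0.738002.
CI: 2.2273 ± 0.738002 → (1.4893, 2.9653).
With 99% confidence, each one-unit increase in advertising spend is associated with a change of between 1.4893 and 2.9653 $1000s in monthly sales.

(1.4893, 2.9653)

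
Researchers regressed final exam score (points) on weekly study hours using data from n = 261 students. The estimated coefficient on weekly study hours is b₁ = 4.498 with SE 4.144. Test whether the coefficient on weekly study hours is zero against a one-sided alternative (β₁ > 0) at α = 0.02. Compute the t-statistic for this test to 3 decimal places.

t = 1.085

H₀: β₁ = 0 vs H₁: β₁ > 0.
t = (b₁ − β₁⁰)/SE = 4.498 / 4.144 = 1.085.
df = n − 2 = 261 − 2 = 259.
One-sided p ≈ 0.1394, which is ≥ 0.02, so fail to reject H₀.
The data do not give significant evidence that the true slope on weekly study hours is positive.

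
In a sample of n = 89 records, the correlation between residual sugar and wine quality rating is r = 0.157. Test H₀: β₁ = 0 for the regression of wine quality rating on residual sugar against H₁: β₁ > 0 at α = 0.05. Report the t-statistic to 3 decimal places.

t = 1.483

t = r·√(n − 2)/√(1 − r²) = 0.157·√87/√0.975351 = 1.483.
df = n − 2 = 87.
One-sided p ≈ 0.0709, which is ≥ 0.05, so fail to reject H₀.
The data do not give significant evidence of a linear association between residual sugar and wine quality rating.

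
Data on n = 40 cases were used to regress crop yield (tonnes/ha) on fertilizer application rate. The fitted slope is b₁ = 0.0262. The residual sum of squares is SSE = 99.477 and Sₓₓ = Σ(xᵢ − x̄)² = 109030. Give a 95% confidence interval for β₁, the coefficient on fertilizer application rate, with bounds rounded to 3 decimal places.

MSE = SSE/(n − 2) = 99.477/38 = 2.61782.
SE(b₁) = √(MSE/Sₓₓ) = √(2.61782/109030) = 0.00490001.
df = n − 2 = 38.
t* = t_{0.025, 38} = 2.024394.
Margin = t* × SE = 2.024394 × 0.00490001 = 0.00992.
CI: 0.0262 ± 0.00992 → (0.016, 0.036).
With 95% confidence, each one-unit increase in fertilizer application rate is associated with a change of between 0.016 and 0.036 tonnes/ha in crop yield.

(0.016, 0.036)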